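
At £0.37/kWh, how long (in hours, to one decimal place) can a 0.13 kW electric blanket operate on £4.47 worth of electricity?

92.9 h

Energy available = £4.47 ÷ £0.37/kWh = 12.0811 kWh
Hours = 12.0811 kWh ÷ 0.13 kW = 92.9 h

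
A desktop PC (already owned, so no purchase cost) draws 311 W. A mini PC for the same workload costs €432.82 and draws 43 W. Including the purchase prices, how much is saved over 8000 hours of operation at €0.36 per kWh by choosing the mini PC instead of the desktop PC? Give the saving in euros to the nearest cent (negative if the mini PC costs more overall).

desktop PC: €0.00 + (311/1000) kW × 8000 h × €0.36 = €0.00 + €895.68 = €895.68
mini PC: €432.82 + (43/1000) kW × 8000 h × €0.36 = €432.82 + €123.84 = €556.66
Saving = €895.68 − €556.66 = €339.02

€339.02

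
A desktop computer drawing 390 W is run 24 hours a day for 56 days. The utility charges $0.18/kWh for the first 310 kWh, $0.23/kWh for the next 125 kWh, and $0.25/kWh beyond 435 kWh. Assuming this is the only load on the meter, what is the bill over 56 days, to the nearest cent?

Runtime = 24 h × 56 = 1344 h
Energy = 0.39 kW × 1344 h = 524.16 kWh
Tier 1 (0–310 kWh): 310 × $0.18 = $55.8
Tier 2 (310–435 kWh): 125 × $0.23 = $28.75
Above 435 kWh: 89.16 × $0.25 = $22.29
Bill = $106.84

$106.84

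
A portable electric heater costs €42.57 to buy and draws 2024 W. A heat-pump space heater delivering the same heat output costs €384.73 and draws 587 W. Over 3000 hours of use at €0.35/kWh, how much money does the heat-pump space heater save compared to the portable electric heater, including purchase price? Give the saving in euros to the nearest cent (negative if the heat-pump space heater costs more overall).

€1166.69

portable electric heater: €42.57 + (2024/1000) kW × 3000 h × €0.35 = €42.57 + €2125.2 = €2167.77
heat-pump space heater: €384.73 + (587/1000) kW × 3000 h × €0.35 = €384.73 + €616.35 = €1001.08
Saving = €2167.77 − €1001.08 = €1166.69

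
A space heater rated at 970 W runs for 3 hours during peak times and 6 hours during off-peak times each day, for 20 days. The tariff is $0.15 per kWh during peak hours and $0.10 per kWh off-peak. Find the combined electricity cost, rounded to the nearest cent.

Peak energy = 0.97 kW × 3 h × 20 = 58.2 kWh
Off-peak energy = 0.97 kW × 6 h × 20 = 116.4 kWh
Cost = 58.2 × $0.15 + 116.4 × $0.10 = $8.73 + $11.64 = $20.37

$20.37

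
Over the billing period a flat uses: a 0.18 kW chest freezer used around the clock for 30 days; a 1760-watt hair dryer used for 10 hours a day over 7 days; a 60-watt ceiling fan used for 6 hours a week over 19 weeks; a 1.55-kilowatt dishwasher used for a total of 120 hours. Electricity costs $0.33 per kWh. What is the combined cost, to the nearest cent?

chest freezer: Runtime = 24 h × 30 = 720 h
chest freezer: 0.18 kW × 720 h = 129.6 kWh
hair dryer: Runtime = 10 h/day × 7 days = 70 h
hair dryer: 1.76 kW × 70 h = 123.2 kWh
ceiling fan: Runtime = 6 h/week × 19 weeks = 114 h
ceiling fan: 0.06 kW × 114 h = 6.84 kWh
dishwasher: 1.55 kW × 120 h = 186 kWh
Total energy = 445.64 kWh
Cost = 445.64 × $0.33 = $147.06

$147.06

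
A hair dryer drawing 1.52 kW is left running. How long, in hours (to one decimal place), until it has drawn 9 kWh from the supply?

5.9 h

Hours = 9 kWh ÷ 1.52 kW = 5.9 h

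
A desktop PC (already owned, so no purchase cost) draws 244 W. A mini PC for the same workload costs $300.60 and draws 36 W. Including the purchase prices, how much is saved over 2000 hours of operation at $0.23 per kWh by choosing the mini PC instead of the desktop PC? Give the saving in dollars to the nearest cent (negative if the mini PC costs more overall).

-$204.92

desktop PC: $0.00 + (244/1000) kW × 2000 h × $0.23 = $0.00 + $112.24 = $112.24
mini PC: $300.60 + (36/1000) kW × 2000 h × $0.23 = $300.60 + $16.56 = $317.16
Saving = $112.24 − $317.16 = −$204.92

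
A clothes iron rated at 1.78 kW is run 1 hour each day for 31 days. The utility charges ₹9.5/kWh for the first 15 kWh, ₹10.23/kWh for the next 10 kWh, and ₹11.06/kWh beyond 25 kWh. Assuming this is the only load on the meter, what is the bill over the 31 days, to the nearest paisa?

₹578.59

Runtime = 1 h/day × 31 days = 31 h
Energy = 1.78 kW × 31 h = 55.18 kWh
Tier 1 (0–15 kWh): 15 × ₹9.5 = ₹142.5
Tier 2 (15–25 kWh): 10 × ₹10.23 = ₹102.3
Above 25 kWh: 30.18 × ₹11.06 = ₹333.7908
Bill = ₹578.59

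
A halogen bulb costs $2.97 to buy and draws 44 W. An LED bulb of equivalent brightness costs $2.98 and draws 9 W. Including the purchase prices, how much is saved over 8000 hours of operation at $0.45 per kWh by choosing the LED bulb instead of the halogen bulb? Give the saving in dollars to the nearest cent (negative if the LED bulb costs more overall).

halogen bulb: $2.97 + (44/1000) kW × 8000 h × $0.45 = $2.97 + $158.4 = $161.37
LED bulb: $2.98 + (9/1000) kW × 8000 h × $0.45 = $2.98 + $32.4 = $35.38
Saving = $161.37 − $35.38 = $125.99

$125.99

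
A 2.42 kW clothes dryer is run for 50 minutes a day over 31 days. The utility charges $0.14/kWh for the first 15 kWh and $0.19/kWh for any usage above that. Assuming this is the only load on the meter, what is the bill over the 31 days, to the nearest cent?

$11.13

Runtime = 50 min × 31 = 1550 min = 25.833333… h
Energy = 2.42 kW × 25.833333… h = 62.516666… kWh
Tier 1 (0–15 kWh): 15 × $0.14 = $2.1
Above 15 kWh: 47.516666… × $0.19 = $9.028166…
Bill = $11.13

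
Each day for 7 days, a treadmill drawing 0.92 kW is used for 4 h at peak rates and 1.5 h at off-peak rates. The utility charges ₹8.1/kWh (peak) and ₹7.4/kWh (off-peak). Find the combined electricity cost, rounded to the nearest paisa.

Peak energy = 0.92 kW × 4 h × 7 = 25.76 kWh
Off-peak energy = 0.92 kW × 1.5 h × 7 = 9.66 kWh
Cost = 25.76 × ₹8.1 + 9.66 × ₹7.4 = ₹208.656 + ₹71.484 = ₹280.14

₹280.14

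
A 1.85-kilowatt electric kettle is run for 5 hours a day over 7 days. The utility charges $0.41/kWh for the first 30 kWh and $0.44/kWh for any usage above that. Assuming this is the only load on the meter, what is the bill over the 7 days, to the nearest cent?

Runtime = 5 h/day × 7 days = 35 h
Energy = 1.85 kW × 35 h = 64.75 kWh
Tier 1 (0–30 kWh): 30 × $0.41 = $12.3
Above 30 kWh: 34.75 × $0.44 = $15.29
Bill = $27.59

$27.59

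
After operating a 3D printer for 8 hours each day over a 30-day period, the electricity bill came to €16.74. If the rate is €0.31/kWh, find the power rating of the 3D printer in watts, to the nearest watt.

Energy = €16.74 ÷ €0.31/kWh = 54 kWh
Runtime = 8 h/day × 30 days = 240 h
Power = 54 kWh ÷ 240 h = 0.225 kW = 225 W

225 W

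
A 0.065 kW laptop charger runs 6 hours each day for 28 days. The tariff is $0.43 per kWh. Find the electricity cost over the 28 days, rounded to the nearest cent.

$4.70

Runtime = 6 h/day × 28 days = 168 h
Energy = 0.065 kW × 168 h = 10.92 kWh
Cost = 10.92 kWh × $0.43/kWh = $4.70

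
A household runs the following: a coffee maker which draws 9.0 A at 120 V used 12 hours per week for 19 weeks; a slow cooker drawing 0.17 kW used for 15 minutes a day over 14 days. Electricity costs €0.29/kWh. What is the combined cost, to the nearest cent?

€71.58

coffee maker: Power = 9.0 A × 120 V = 1080 W = 1.08 kW
coffee maker: Runtime = 12 h/week × 19 weeks = 228 h
coffee maker: 1.08 kW × 228 h = 246.24 kWh
slow cooker: Runtime = 15 min × 14 = 210 min = 3.5 h
slow cooker: 0.17 kW × 3.5 h = 0.595 kWh
Total energy = 246.835 kWh
Cost = 246.835 × €0.29 = €71.58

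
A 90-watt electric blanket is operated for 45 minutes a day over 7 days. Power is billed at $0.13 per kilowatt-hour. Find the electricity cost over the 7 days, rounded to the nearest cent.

Runtime = 45 min × 7 = 315 min = 5.25 h
Energy = 0.09 kW × 5.25 h = 0.4725 kWh
Cost = 0.4725 kWh × $0.13/kWh = $0.06

$0.06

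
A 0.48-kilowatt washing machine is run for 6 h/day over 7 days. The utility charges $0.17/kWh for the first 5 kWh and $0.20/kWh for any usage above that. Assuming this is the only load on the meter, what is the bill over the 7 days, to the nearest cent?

Runtime = 6 h/day × 7 days = 42 h
Energy = 0.48 kW × 42 h = 20.16 kWh
Tier 1 (0–5 kWh): 5 × $0.17 = $0.85
Above 5 kWh: 15.16 × $0.20 = $3.032
Bill = $3.88

$3.88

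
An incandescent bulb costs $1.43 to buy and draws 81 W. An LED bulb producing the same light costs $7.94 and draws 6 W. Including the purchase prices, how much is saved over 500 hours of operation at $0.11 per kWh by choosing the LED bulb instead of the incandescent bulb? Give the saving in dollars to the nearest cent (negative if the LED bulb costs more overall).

incandescent bulb: $1.43 + (81/1000) kW × 500 h × $0.11 = $1.43 + $4.455 = $5.885
LED bulb: $7.94 + (6/1000) kW × 500 h × $0.11 = $7.94 + $0.33 = $8.27
Saving = $5.885 − $8.27 = −$2.385 → -$2.39

-$2.39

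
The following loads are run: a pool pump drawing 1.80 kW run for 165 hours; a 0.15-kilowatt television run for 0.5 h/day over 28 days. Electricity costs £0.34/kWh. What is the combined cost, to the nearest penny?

pool pump: 1.8 kW × 165 h = 297 kWh
television: Runtime = 0.5 h/day × 28 days = 14 h
television: 0.15 kW × 14 h = 2.1 kWh
Total energy = 299.1 kWh
Cost = 299.1 × £0.34 = £101.69

£101.69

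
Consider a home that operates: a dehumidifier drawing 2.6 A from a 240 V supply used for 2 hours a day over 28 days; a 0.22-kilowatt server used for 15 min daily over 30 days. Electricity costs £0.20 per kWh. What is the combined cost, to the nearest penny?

£7.32

dehumidifier: Power = 2.6 A × 240 V = 624 W = 0.624 kW
dehumidifier: Runtime = 2 h/day × 28 days = 56 h
dehumidifier: 0.624 kW × 56 h = 34.944 kWh
server: Runtime = 15 min × 30 = 450 min = 7.5 h
server: 0.22 kW × 7.5 h = 1.65 kWh
Total energy = 36.594 kWh
Cost = 36.594 × £0.20 = £7.32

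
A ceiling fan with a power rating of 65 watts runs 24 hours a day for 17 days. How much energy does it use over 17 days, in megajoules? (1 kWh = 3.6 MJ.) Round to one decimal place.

Runtime = 24 h × 17 = 408 h
Energy = 0.065 kW × 408 h = 26.52 kWh
= 26.52 × 3.6 MJ = 95.5 MJ

95.5 MJ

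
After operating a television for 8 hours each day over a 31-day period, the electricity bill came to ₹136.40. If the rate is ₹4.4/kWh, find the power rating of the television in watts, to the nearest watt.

125 W

Energy = ₹136.40 ÷ ₹4.4/kWh = 31 kWh
Runtime = 8 h/day × 31 days = 248 h
Power = 31 kWh ÷ 248 h = 0.125 kW = 125 W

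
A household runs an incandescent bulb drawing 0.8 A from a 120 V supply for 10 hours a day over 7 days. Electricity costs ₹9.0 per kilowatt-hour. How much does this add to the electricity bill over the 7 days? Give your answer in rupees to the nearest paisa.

Power = 0.8 A × 120 V = 96 W = 0.096 kW
Runtime = 10 h/day × 7 days = 70 h
Energy = 0.096 kW × 70 h = 6.72 kWh
Cost = 6.72 kWh × ₹9.0/kWh = ₹60.48

₹60.48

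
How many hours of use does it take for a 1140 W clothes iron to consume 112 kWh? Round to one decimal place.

Hours = 112 kWh ÷ 1.14 kW = 98.2 h

98.2 h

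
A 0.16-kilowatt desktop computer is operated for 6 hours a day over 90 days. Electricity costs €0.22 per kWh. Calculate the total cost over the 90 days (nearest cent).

€19.01

Runtime = 6 h/day × 90 days = 540 h
Energy = 0.16 kW × 540 h = 86.4 kWh
Cost = 86.4 kWh × €0.22/kWh = €19.01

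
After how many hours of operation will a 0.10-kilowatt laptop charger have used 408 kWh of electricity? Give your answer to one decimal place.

Hours = 408 kWh ÷ 0.1 kW = 4080.0 h

4080.0 h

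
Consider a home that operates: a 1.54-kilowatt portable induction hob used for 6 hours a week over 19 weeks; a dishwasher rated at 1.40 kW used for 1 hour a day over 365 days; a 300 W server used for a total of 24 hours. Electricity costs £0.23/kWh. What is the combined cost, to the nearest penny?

£159.56

portable induction hob: Runtime = 6 h/week × 19 weeks = 114 h
portable induction hob: 1.54 kW × 114 h = 175.56 kWh
dishwasher: Runtime = 1 h/day × 365 days = 365 h
dishwasher: 1.4 kW × 365 h = 511 kWh
server: 0.3 kW × 24 h = 7.2 kWh
Total energy = 693.76 kWh
Cost = 693.76 × £0.23 = £159.56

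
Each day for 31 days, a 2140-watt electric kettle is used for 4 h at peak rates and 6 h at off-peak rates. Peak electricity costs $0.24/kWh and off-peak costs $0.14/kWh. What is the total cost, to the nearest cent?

Peak energy = 2.14 kW × 4 h × 31 = 265.36 kWh
Off-peak energy = 2.14 kW × 6 h × 31 = 398.04 kWh
Cost = 265.36 × $0.24 + 398.04 × $0.14 = $63.6864 + $55.7256 = $119.41

$119.41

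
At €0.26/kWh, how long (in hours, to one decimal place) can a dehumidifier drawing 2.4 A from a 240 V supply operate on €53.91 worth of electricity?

Power = 2.4 A × 240 V = 576 W = 0.576 kW
Energy available = €53.91 ÷ €0.26/kWh = 207.3462 kWh
Hours = 207.3462 kWh ÷ 0.576 kW = 360.0 h

360.0 h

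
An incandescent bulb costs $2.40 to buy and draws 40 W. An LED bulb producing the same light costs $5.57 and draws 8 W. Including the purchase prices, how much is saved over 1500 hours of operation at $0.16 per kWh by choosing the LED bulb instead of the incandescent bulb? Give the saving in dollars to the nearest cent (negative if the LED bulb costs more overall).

$4.51

incandescent bulb: $2.40 + (40/1000) kW × 1500 h × $0.16 = $2.40 + $9.6 = $12
LED bulb: $5.57 + (8/1000) kW × 1500 h × $0.16 = $5.57 + $1.92 = $7.49
Saving = $12 − $7.49 = $4.51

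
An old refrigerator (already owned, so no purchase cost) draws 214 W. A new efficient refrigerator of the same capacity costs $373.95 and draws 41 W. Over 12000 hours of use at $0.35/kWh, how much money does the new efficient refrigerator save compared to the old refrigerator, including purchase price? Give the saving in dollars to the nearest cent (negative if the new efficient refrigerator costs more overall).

old refrigerator: $0.00 + (214/1000) kW × 12000 h × $0.35 = $0.00 + $898.8 = $898.8
new efficient refrigerator: $373.95 + (41/1000) kW × 12000 h × $0.35 = $373.95 + $172.2 = $546.15
Saving = $898.8 − $546.15 = $352.65

$352.65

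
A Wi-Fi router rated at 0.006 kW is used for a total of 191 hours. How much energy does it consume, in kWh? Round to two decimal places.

1.15 kWh

Energy = 0.006 kW × 191 h = 1.146 kWh ≈ 1.15 kWh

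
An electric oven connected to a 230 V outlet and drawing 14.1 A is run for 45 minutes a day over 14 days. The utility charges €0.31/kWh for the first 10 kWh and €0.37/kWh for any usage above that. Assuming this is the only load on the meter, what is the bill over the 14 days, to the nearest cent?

€12.00

Power = 14.1 A × 230 V = 3243 W = 3.243 kW
Runtime = 45 min × 14 = 630 min = 10.5 h
Energy = 3.243 kW × 10.5 h = 34.0515 kWh
Tier 1 (0–10 kWh): 10 × €0.31 = €3.1
Above 10 kWh: 24.0515 × €0.37 = €8.899055
Bill = €12.00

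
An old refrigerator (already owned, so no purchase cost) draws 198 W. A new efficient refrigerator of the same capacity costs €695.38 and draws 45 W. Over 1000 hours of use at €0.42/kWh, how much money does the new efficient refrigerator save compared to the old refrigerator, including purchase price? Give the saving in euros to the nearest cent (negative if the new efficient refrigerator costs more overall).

old refrigerator: €0.00 + (198/1000) kW × 1000 h × €0.42 = €0.00 + €83.16 = €83.16
new efficient refrigerator: €695.38 + (45/1000) kW × 1000 h × €0.42 = €695.38 + €18.9 = €714.28
Saving = €83.16 − €714.28 = −€631.12

-€631.12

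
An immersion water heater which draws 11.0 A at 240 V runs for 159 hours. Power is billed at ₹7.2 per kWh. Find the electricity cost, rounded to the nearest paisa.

Power = 11.0 A × 240 V = 2640 W = 2.64 kW
Energy = 2.64 kW × 159 h = 419.76 kWh
Cost = 419.76 kWh × ₹7.2/kWh = ₹3022.27

₹3022.27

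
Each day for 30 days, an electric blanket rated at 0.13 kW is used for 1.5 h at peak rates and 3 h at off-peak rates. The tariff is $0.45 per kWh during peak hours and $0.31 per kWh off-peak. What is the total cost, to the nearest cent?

Peak energy = 0.13 kW × 1.5 h × 30 = 5.85 kWh
Off-peak energy = 0.13 kW × 3 h × 30 = 11.7 kWh
Cost = 5.85 × $0.45 + 11.7 × $0.31 = $2.6325 + $3.627 = $6.26

$6.26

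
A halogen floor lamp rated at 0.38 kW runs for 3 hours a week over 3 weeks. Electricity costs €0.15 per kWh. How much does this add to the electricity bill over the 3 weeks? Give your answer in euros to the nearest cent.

€0.51

Runtime = 3 h/week × 3 weeks = 9 h
Energy = 0.38 kW × 9 h = 3.42 kWh
Cost = 3.42 kWh × €0.15/kWh = €0.51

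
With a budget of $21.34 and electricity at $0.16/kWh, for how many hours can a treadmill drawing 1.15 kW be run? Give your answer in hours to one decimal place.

116.0 h

Energy available = $21.34 ÷ $0.16/kWh = 133.375 kWh
Hours = 133.375 kWh ÷ 1.15 kW = 116.0 h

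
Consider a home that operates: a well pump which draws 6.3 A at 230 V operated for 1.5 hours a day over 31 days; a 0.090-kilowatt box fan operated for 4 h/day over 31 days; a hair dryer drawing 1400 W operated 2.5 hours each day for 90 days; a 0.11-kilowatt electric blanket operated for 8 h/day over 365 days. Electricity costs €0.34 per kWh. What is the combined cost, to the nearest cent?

well pump: Power = 6.3 A × 230 V = 1449 W = 1.449 kW
well pump: Runtime = 1.5 h/day × 31 days = 46.5 h
well pump: 1.449 kW × 46.5 h = 67.3785 kWh
box fan: Runtime = 4 h/day × 31 days = 124 h
box fan: 0.09 kW × 124 h = 11.16 kWh
hair dryer: Runtime = 2.5 h/day × 90 days = 225 h
hair dryer: 1.4 kW × 225 h = 315 kWh
electric blanket: Runtime = 8 h/day × 365 days = 2920 h
electric blanket: 0.11 kW × 2920 h = 321.2 kWh
Total energy = 714.7385 kWh
Cost = 714.7385 × €0.34 = €243.01

€243.01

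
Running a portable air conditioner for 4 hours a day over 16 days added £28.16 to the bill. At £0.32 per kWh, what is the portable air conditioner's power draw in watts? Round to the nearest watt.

Energy = £28.16 ÷ £0.32/kWh = 88 kWh
Runtime = 4 h/day × 16 days = 64 h
Power = 88 kWh ÷ 64 h = 1.375 kW = 1375 W

1375 W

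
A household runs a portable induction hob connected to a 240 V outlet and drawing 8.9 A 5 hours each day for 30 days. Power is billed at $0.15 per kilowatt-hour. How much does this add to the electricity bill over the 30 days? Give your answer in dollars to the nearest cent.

Power = 8.9 A × 240 V = 2136 W = 2.136 kW
Runtime = 5 h/day × 30 days = 150 h
Energy = 2.136 kW × 150 h = 320.4 kWh
Cost = 320.4 kWh × $0.15/kWh = $48.06

$48.06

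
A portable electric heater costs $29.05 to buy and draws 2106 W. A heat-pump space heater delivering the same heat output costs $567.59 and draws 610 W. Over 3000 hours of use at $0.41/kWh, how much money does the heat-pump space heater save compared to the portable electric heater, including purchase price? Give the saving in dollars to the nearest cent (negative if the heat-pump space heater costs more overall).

$1301.54

portable electric heater: $29.05 + (2106/1000) kW × 3000 h × $0.41 = $29.05 + $2590.38 = $2619.43
heat-pump space heater: $567.59 + (610/1000) kW × 3000 h × $0.41 = $567.59 + $750.3 = $1317.89
Saving = $2619.43 − $1317.89 = $1301.54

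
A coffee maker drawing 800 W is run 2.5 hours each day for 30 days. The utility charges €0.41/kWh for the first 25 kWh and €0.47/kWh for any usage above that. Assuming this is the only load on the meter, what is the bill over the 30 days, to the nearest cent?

Runtime = 2.5 h/day × 30 days = 75 h
Energy = 0.8 kW × 75 h = 60 kWh
Tier 1 (0–25 kWh): 25 × €0.41 = €10.25
Above 25 kWh: 35 × €0.47 = €16.45
Bill = €26.70

€26.70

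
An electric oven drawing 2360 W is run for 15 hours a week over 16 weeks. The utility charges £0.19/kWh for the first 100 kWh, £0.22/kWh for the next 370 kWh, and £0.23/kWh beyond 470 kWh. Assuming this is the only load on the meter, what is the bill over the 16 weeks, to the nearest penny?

Runtime = 15 h/week × 16 weeks = 240 h
Energy = 2.36 kW × 240 h = 566.4 kWh
Tier 1 (0–100 kWh): 100 × £0.19 = £19
Tier 2 (100–470 kWh): 370 × £0.22 = £81.4
Above 470 kWh: 96.4 × £0.23 = £22.172
Bill = £122.57

£122.57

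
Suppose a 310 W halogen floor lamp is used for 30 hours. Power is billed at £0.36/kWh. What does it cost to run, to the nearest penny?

Energy = 0.31 kW × 30 h = 9.3 kWh
Cost = 9.3 kWh × £0.36/kWh = £3.35

£3.35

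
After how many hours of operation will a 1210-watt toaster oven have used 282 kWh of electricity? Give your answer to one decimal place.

Hours = 282 kWh ÷ 1.21 kW = 233.1 h

233.1 h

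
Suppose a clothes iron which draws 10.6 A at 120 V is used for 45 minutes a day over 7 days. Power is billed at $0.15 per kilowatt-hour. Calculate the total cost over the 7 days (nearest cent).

$1.00

Power = 10.6 A × 120 V = 1272 W = 1.272 kW
Runtime = 45 min × 7 = 315 min = 5.25 h
Energy = 1.272 kW × 5.25 h = 6.678 kWh
Cost = 6.678 kWh × $0.15/kWh = $1.00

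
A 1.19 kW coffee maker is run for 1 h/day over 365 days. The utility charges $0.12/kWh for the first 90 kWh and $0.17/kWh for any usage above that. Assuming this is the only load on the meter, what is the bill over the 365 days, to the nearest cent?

Runtime = 1 h/day × 365 days = 365 h
Energy = 1.19 kW × 365 h = 434.35 kWh
Tier 1 (0–90 kWh): 90 × $0.12 = $10.8
Above 90 kWh: 344.35 × $0.17 = $58.5395
Bill = $69.34

$69.34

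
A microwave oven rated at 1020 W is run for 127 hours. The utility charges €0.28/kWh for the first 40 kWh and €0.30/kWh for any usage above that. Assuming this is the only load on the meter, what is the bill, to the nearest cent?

€38.06

Energy = 1.02 kW × 127 h = 129.54 kWh
Tier 1 (0–40 kWh): 40 × €0.28 = €11.2
Above 40 kWh: 89.54 × €0.30 = €26.862
Bill = €38.06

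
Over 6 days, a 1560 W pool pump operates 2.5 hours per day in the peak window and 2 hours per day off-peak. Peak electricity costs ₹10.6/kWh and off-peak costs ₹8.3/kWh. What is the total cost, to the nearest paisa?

₹403.42

Peak energy = 1.56 kW × 2.5 h × 6 = 23.4 kWh
Off-peak energy = 1.56 kW × 2 h × 6 = 18.72 kWh
Cost = 23.4 × ₹10.6 + 18.72 × ₹8.3 = ₹248.04 + ₹155.376 = ₹403.42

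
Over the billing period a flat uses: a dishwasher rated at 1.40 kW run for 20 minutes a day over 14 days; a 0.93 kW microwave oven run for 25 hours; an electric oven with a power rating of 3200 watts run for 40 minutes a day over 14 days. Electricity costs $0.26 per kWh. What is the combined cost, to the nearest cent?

$15.51

dishwasher: Runtime = 20 min × 14 = 280 min = 4.666666… h
dishwasher: 1.4 kW × 4.666666… h = 6.533333… kWh
microwave oven: 0.93 kW × 25 h = 23.25 kWh
electric oven: Runtime = 40 min × 14 = 560 min = 9.333333… h
electric oven: 3.2 kW × 9.333333… h = 29.866666… kWh
Total energy = 59.65 kWh
Cost = 59.65 × $0.26 = $15.51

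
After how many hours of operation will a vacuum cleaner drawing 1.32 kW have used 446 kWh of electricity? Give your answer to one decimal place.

337.9 h

Hours = 446 kWh ÷ 1.32 kW = 337.9 h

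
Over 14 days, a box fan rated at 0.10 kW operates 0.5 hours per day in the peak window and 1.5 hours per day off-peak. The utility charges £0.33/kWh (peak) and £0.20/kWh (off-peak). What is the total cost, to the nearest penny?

Peak energy = 0.1 kW × 0.5 h × 14 = 0.7 kWh
Off-peak energy = 0.1 kW × 1.5 h × 14 = 2.1 kWh
Cost = 0.7 × £0.33 + 2.1 × £0.20 = £0.231 + £0.42 = £0.65

£0.65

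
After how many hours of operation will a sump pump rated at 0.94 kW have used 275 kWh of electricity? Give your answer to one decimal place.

Hours = 275 kWh ÷ 0.94 kW = 292.6 h

292.6 h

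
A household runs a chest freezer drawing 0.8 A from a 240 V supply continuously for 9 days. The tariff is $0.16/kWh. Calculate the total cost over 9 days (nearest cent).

Power = 0.8 A × 240 V = 192 W = 0.192 kW
Runtime = 24 h × 9 = 216 h
Energy = 0.192 kW × 216 h = 41.472 kWh
Cost = 41.472 kWh × $0.16/kWh = $6.64

$6.64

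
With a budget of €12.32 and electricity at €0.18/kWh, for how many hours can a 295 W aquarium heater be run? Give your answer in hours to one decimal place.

232.0 h

Energy available = €12.32 ÷ €0.18/kWh = 68.4444 kWh
Hours = 68.4444 kWh ÷ 0.295 kW = 232.0 h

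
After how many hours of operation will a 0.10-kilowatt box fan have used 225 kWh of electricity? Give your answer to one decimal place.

2250.0 h

Hours = 225 kWh ÷ 0.1 kW = 2250.0 h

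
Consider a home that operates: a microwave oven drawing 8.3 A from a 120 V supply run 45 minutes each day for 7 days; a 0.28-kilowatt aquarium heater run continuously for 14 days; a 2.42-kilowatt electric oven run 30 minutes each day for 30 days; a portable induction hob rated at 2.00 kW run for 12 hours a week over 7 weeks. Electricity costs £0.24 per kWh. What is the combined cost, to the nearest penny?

£72.87

microwave oven: Power = 8.3 A × 120 V = 996 W = 0.996 kW
microwave oven: Runtime = 45 min × 7 = 315 min = 5.25 h
microwave oven: 0.996 kW × 5.25 h = 5.229 kWh
aquarium heater: Runtime = 24 h × 14 = 336 h
aquarium heater: 0.28 kW × 336 h = 94.08 kWh
electric oven: Runtime = 30 min × 30 = 900 min = 15 h
electric oven: 2.42 kW × 15 h = 36.3 kWh
portable induction hob: Runtime = 12 h/week × 7 weeks = 84 h
portable induction hob: 2 kW × 84 h = 168 kWh
Total energy = 303.609 kWh
Cost = 303.609 × £0.24 = £72.87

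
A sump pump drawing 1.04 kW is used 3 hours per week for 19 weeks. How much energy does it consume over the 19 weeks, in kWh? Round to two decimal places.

59.28 kWh

Runtime = 3 h/week × 19 weeks = 57 h
Energy = 1.04 kW × 57 h = 59.28 kWh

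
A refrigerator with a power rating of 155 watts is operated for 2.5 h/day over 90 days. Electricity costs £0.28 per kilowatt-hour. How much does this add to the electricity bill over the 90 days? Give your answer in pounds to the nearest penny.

Runtime = 2.5 h/day × 90 days = 225 h
Energy = 0.155 kW × 225 h = 34.875 kWh
Cost = 34.875 kWh × £0.28/kWh = £9.77

£9.77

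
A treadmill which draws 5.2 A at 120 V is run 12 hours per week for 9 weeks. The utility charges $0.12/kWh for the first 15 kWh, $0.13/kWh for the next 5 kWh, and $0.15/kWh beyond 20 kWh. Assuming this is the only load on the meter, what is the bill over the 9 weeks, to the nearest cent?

Power = 5.2 A × 120 V = 624 W = 0.624 kW
Runtime = 12 h/week × 9 weeks = 108 h
Energy = 0.624 kW × 108 h = 67.392 kWh
Tier 1 (0–15 kWh): 15 × $0.12 = $1.8
Tier 2 (15–20 kWh): 5 × $0.13 = $0.65
Above 20 kWh: 47.392 × $0.15 = $7.1088
Bill = $9.56

$9.56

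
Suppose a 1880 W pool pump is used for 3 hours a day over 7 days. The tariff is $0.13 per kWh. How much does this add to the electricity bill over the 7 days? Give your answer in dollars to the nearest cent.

$5.13

Runtime = 3 h/day × 7 days = 21 h
Energy = 1.88 kW × 21 h = 39.48 kWh
Cost = 39.48 kWh × $0.13/kWh = $5.13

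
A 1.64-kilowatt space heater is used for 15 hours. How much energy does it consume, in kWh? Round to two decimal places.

Energy = 1.64 kW × 15 h = 24.6 kWh

24.60 kWh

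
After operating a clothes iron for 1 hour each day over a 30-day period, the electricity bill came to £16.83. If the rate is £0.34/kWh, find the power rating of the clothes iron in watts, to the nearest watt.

Energy = £16.83 ÷ £0.34/kWh = 49.5 kWh
Runtime = 1 h/day × 30 days = 30 h
Power = 49.5 kWh ÷ 30 h = 1.65 kW = 1650 W

1650 W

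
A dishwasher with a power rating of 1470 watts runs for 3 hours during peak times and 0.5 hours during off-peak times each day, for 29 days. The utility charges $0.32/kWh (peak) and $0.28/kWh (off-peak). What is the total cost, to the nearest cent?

Peak energy = 1.47 kW × 3 h × 29 = 127.89 kWh
Off-peak energy = 1.47 kW × 0.5 h × 29 = 21.315 kWh
Cost = 127.89 × $0.32 + 21.315 × $0.28 = $40.9248 + $5.9682 = $46.89

$46.89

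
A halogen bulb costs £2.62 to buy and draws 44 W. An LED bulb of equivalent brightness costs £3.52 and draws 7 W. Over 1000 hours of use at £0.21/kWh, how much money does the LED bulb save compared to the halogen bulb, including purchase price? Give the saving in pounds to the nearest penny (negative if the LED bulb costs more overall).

£6.87

halogen bulb: £2.62 + (44/1000) kW × 1000 h × £0.21 = £2.62 + £9.24 = £11.86
LED bulb: £3.52 + (7/1000) kW × 1000 h × £0.21 = £3.52 + £1.47 = £4.99
Saving = £11.86 − £4.99 = £6.87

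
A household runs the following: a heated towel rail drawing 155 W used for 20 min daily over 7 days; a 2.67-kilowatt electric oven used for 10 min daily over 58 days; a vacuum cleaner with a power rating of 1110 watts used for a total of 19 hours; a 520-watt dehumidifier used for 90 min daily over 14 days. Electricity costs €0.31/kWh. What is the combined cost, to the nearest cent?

heated towel rail: Runtime = 20 min × 7 = 140 min = 2.333333… h
heated towel rail: 0.155 kW × 2.333333… h = 0.361666… kWh
electric oven: Runtime = 10 min × 58 = 580 min = 9.666666… h
electric oven: 2.67 kW × 9.666666… h = 25.81 kWh
vacuum cleaner: 1.11 kW × 19 h = 21.09 kWh
dehumidifier: Runtime = 90 min × 14 = 1260 min = 21 h
dehumidifier: 0.52 kW × 21 h = 10.92 kWh
Total energy = 58.181666… kWh
Cost = 58.181666… × €0.31 = €18.04

€18.04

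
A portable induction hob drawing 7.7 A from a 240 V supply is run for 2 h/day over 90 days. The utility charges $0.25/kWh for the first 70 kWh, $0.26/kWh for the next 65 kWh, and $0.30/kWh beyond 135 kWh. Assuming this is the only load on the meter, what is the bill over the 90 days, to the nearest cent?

Power = 7.7 A × 240 V = 1848 W = 1.848 kW
Runtime = 2 h/day × 90 days = 180 h
Energy = 1.848 kW × 180 h = 332.64 kWh
Tier 1 (0–70 kWh): 70 × $0.25 = $17.5
Tier 2 (70–135 kWh): 65 × $0.26 = $16.9
Above 135 kWh: 197.64 × $0.30 = $59.292
Bill = $93.69

$93.69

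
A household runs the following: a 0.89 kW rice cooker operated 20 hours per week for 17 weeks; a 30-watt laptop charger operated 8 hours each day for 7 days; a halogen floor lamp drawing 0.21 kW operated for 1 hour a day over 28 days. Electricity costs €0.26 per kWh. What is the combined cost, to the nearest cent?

rice cooker: Runtime = 20 h/week × 17 weeks = 340 h
rice cooker: 0.89 kW × 340 h = 302.6 kWh
laptop charger: Runtime = 8 h/day × 7 days = 56 h
laptop charger: 0.03 kW × 56 h = 1.68 kWh
halogen floor lamp: Runtime = 1 h/day × 28 days = 28 h
halogen floor lamp: 0.21 kW × 28 h = 5.88 kWh
Total energy = 310.16 kWh
Cost = 310.16 × €0.26 = €80.64

€80.64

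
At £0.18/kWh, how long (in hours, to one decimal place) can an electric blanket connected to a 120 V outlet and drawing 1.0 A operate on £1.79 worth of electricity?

Power = 1.0 A × 120 V = 120 W = 0.12 kW
Energy available = £1.79 ÷ £0.18/kWh = 9.9444 kWh
Hours = 9.9444 kWh ÷ 0.12 kW = 82.9 h

82.9 h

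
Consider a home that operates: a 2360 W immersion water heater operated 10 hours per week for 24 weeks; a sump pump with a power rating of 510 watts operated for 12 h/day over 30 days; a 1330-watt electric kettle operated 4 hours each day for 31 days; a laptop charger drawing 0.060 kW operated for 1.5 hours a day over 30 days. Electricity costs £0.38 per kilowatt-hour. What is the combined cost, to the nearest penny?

immersion water heater: Runtime = 10 h/week × 24 weeks = 240 h
immersion water heater: 2.36 kW × 240 h = 566.4 kWh
sump pump: Runtime = 12 h/day × 30 days = 360 h
sump pump: 0.51 kW × 360 h = 183.6 kWh
electric kettle: Runtime = 4 h/day × 31 days = 124 h
electric kettle: 1.33 kW × 124 h = 164.92 kWh
laptop charger: Runtime = 1.5 h/day × 30 days = 45 h
laptop charger: 0.06 kW × 45 h = 2.7 kWh
Total energy = 917.62 kWh
Cost = 917.62 × £0.38 = £348.70

£348.70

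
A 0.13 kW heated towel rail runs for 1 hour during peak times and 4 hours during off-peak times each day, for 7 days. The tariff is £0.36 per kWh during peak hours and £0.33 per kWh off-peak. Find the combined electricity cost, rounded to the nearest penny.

£1.53

Peak energy = 0.13 kW × 1 h × 7 = 0.91 kWh
Off-peak energy = 0.13 kW × 4 h × 7 = 3.64 kWh
Cost = 0.91 × £0.36 + 3.64 × £0.33 = £0.3276 + £1.2012 = £1.53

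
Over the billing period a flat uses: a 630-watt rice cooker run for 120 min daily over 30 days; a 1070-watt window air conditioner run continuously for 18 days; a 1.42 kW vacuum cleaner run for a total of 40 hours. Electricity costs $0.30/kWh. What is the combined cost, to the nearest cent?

rice cooker: Runtime = 120 min × 30 = 3600 min = 60 h
rice cooker: 0.63 kW × 60 h = 37.8 kWh
window air conditioner: Runtime = 24 h × 18 = 432 h
window air conditioner: 1.07 kW × 432 h = 462.24 kWh
vacuum cleaner: 1.42 kW × 40 h = 56.8 kWh
Total energy = 556.84 kWh
Cost = 556.84 × $0.30 = $167.05

$167.05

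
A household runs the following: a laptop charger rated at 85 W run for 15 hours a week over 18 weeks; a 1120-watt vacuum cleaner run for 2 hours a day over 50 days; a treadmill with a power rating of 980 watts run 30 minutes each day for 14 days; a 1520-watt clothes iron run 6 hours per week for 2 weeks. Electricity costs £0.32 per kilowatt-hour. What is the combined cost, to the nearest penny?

laptop charger: Runtime = 15 h/week × 18 weeks = 270 h
laptop charger: 0.085 kW × 270 h = 22.95 kWh
vacuum cleaner: Runtime = 2 h/day × 50 days = 100 h
vacuum cleaner: 1.12 kW × 100 h = 112 kWh
treadmill: Runtime = 30 min × 14 = 420 min = 7 h
treadmill: 0.98 kW × 7 h = 6.86 kWh
clothes iron: Runtime = 6 h/week × 2 weeks = 12 h
clothes iron: 1.52 kW × 12 h = 18.24 kWh
Total energy = 160.05 kWh
Cost = 160.05 × £0.32 = £51.22

£51.22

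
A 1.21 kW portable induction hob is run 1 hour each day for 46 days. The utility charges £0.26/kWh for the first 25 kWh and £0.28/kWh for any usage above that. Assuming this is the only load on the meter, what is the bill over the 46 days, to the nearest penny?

£15.08

Runtime = 1 h/day × 46 days = 46 h
Energy = 1.21 kW × 46 h = 55.66 kWh
Tier 1 (0–25 kWh): 25 × £0.26 = £6.5
Above 25 kWh: 30.66 × £0.28 = £8.5848
Bill = £15.08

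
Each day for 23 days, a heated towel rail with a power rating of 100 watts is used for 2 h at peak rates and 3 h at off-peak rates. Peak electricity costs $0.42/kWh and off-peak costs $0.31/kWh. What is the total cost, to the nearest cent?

$4.07

Peak energy = 0.1 kW × 2 h × 23 = 4.6 kWh
Off-peak energy = 0.1 kW × 3 h × 23 = 6.9 kWh
Cost = 4.6 × $0.42 + 6.9 × $0.31 = $1.932 + $2.139 = $4.07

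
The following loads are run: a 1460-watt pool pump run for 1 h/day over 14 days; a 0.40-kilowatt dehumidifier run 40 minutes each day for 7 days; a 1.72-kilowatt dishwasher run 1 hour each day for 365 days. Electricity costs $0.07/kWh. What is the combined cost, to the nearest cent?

pool pump: Runtime = 1 h/day × 14 days = 14 h
pool pump: 1.46 kW × 14 h = 20.44 kWh
dehumidifier: Runtime = 40 min × 7 = 280 min = 4.666666… h
dehumidifier: 0.4 kW × 4.666666… h = 1.866666… kWh
dishwasher: Runtime = 1 h/day × 365 days = 365 h
dishwasher: 1.72 kW × 365 h = 627.8 kWh
Total energy = 650.106666… kWh
Cost = 650.106666… × $0.07 = $45.51

$45.51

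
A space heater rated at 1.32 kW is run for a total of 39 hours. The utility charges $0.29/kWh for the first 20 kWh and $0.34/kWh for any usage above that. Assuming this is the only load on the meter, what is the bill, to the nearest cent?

$16.50

Energy = 1.32 kW × 39 h = 51.48 kWh
Tier 1 (0–20 kWh): 20 × $0.29 = $5.8
Above 20 kWh: 31.48 × $0.34 = $10.7032
Bill = $16.50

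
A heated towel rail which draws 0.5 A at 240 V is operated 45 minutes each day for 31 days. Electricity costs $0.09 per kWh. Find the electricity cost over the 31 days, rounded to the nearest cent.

$0.25

Power = 0.5 A × 240 V = 120 W = 0.12 kW
Runtime = 45 min × 31 = 1395 min = 23.25 h
Energy = 0.12 kW × 23.25 h = 2.79 kWh
Cost = 2.79 kWh × $0.09/kWh = $0.25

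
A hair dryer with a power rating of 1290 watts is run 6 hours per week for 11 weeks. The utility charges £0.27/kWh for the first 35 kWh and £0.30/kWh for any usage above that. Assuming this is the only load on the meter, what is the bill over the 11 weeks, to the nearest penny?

£24.49

Runtime = 6 h/week × 11 weeks = 66 h
Energy = 1.29 kW × 66 h = 85.14 kWh
Tier 1 (0–35 kWh): 35 × £0.27 = £9.45
Above 35 kWh: 50.14 × £0.30 = £15.042
Bill = £24.49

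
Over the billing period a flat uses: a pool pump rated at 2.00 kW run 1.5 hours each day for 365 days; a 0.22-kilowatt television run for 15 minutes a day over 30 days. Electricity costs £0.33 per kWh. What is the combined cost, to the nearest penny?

£361.89

pool pump: Runtime = 1.5 h/day × 365 days = 547.5 h
pool pump: 2 kW × 547.5 h = 1095 kWh
television: Runtime = 15 min × 30 = 450 min = 7.5 h
television: 0.22 kW × 7.5 h = 1.65 kWh
Total energy = 1096.65 kWh
Cost = 1096.65 × £0.33 = £361.89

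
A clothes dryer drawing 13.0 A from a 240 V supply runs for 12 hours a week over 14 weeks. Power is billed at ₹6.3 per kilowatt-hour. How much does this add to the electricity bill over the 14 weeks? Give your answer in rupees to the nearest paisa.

Power = 13.0 A × 240 V = 3120 W = 3.12 kW
Runtime = 12 h/week × 14 weeks = 168 h
Energy = 3.12 kW × 168 h = 524.16 kWh
Cost = 524.16 kWh × ₹6.3/kWh = ₹3302.21

₹3302.21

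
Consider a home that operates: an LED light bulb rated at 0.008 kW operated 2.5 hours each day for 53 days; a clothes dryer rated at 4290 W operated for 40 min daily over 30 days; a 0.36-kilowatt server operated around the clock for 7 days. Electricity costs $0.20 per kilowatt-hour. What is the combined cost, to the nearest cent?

LED light bulb: Runtime = 2.5 h/day × 53 days = 132.5 h
LED light bulb: 0.008 kW × 132.5 h = 1.06 kWh
clothes dryer: Runtime = 40 min × 30 = 1200 min = 20 h
clothes dryer: 4.29 kW × 20 h = 85.8 kWh
server: Runtime = 24 h × 7 = 168 h
server: 0.36 kW × 168 h = 60.48 kWh
Total energy = 147.34 kWh
Cost = 147.34 × $0.20 = $29.47

$29.47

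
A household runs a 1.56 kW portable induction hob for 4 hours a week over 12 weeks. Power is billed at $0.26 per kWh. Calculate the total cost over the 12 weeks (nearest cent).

Runtime = 4 h/week × 12 weeks = 48 h
Energy = 1.56 kW × 48 h = 74.88 kWh
Cost = 74.88 kWh × $0.26/kWh = $19.47

$19.47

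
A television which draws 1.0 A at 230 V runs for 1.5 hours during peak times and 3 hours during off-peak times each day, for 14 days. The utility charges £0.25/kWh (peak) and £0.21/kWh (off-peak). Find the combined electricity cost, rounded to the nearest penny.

Power = 1.0 A × 230 V = 230 W = 0.23 kW
Peak energy = 0.23 kW × 1.5 h × 14 = 4.83 kWh
Off-peak energy = 0.23 kW × 3 h × 14 = 9.66 kWh
Cost = 4.83 × £0.25 + 9.66 × £0.21 = £1.2075 + £2.0286 = £3.24

£3.24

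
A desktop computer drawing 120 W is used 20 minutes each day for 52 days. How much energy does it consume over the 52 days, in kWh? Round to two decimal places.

2.08 kWh

Runtime = 20 min × 52 = 1040 min = 17.333333… h
Energy = 0.12 kW × 17.333333… h = 2.08 kWh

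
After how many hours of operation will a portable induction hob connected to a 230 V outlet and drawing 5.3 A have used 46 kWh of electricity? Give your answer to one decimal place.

37.7 h

Power = 5.3 A × 230 V = 1219 W = 1.219 kW
Hours = 46 kWh ÷ 1.219 kW = 37.7 h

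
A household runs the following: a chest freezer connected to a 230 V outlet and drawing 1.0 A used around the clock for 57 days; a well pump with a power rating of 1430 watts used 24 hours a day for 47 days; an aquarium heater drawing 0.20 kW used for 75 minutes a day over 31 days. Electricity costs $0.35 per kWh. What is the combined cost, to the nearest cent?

chest freezer: Power = 1.0 A × 230 V = 230 W = 0.23 kW
chest freezer: Runtime = 24 h × 57 = 1368 h
chest freezer: 0.23 kW × 1368 h = 314.64 kWh
well pump: Runtime = 24 h × 47 = 1128 h
well pump: 1.43 kW × 1128 h = 1613.04 kWh
aquarium heater: Runtime = 75 min × 31 = 2325 min = 38.75 h
aquarium heater: 0.2 kW × 38.75 h = 7.75 kWh
Total energy = 1935.43 kWh
Cost = 1935.43 × $0.35 = $677.40

$677.40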